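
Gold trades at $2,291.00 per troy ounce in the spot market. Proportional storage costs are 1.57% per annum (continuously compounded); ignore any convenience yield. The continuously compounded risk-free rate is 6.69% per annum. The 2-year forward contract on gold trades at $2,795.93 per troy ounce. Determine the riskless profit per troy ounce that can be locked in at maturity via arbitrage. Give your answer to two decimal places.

$93.40 per troy ounce

Fair forward: F* = S·e^(carry·T), with carry = (r + u) = 0.0669 + 0.0157 = 0.0826
F* = 2291.00 · e^(0.0826 × 2) = 2291.00 · e^0.16520000 = 2291.00 × 1.17962902 = $2702.5301
Market $2795.93 > fair $2702.5301: forward overpriced → cash-and-carry (buy spot, short the forward).
At maturity, profit = |F_mkt − F*| = |2795.93 − 2702.5301| = $93.40 per troy ounce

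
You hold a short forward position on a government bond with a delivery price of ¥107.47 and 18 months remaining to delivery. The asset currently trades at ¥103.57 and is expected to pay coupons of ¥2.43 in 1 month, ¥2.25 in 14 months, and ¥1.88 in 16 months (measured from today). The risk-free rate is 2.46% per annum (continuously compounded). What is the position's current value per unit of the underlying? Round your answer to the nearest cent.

¥6.44

PV(remaining coupons) I = 2.43·e^(−0.0246·1/12) + 2.25·e^(−0.0246·14/12) + 1.88·e^(−0.0246·16/12) = 6.4307
Current forward F = (S − I)·e^(rT) = (103.57 − 6.4307)·e^(0.0246·18/12) = 97.1393 × 1.037589 = 100.7907
Value (long) = (F − K)·e^(−rT) = (100.7907 − 107.47) × 0.963773 = -6.4373
Short position value = −(long value) = ¥6.44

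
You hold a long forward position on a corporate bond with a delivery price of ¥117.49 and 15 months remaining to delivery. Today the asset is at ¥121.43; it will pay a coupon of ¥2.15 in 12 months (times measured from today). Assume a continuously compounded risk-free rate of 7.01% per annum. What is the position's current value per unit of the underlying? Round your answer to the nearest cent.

PV(remaining coupons) I = 2.15·e^(−0.0701·12/12) = 2.0044
Current forward F = (S − I)·e^(rT) = (121.43 − 2.0044)·e^(0.0701·15/12) = 119.4256 × 1.091579 = 130.3625
Value (long) = (F − K)·e^(−rT) = (130.3625 − 117.49) × 0.916104 = 11.7925
Value = ¥11.79

¥11.79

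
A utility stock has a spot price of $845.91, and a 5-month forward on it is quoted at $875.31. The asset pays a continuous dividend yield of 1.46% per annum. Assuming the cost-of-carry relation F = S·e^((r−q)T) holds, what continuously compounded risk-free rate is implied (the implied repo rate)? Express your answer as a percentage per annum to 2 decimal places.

9.66%

From F = S·e^((r−q)T): (r − q) = ln(F/S)/T
ln(875.31/845.91) = ln(1.034755) = 0.034165
(r − q) = 0.034165 / (5/12) = 0.081996
r = ln(F/S)/T + q = 0.081996 + 0.0146 = 0.096596
r = 9.66%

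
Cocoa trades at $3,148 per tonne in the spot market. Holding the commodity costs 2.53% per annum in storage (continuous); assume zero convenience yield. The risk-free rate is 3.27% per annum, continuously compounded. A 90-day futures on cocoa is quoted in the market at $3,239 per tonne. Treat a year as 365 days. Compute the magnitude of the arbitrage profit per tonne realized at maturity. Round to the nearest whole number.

$46 per tonne

Fair futures: F* = S·e^(carry·T), with carry = (r + u) = 0.0327 + 0.0253 = 0.0580
F* = 3148 · e^(0.0580 × 90/365) = 3148 · e^0.014301 = 3148 × 1.014404 = $3193.3438
Market $3239 > fair $3193.3438: forward overpriced → cash-and-carry (buy spot, short the forward).
At maturity, profit = |F_mkt − F*| = |3239 − 3193.3438| = $46 per tonne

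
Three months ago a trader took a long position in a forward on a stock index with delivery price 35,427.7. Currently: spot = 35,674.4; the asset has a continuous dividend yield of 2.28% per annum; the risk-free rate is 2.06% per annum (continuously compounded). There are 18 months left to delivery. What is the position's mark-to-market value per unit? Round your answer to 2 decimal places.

125.24

Current fair forward for the remaining 18 months: F = S·e^((r − q)·T), (r − q) = 0.0206 − 0.0228 = -0.0022
F = 35674.4 · e^(-0.0022 × 18/12) = 35674.4 × 0.99670544 = 35556.8685
Value of long forward = (F − K)·e^(−rT) = (35556.8685 − 35427.7) · e^(−0.0206·18/12)
= 129.1685 × 0.96957253 = 125.24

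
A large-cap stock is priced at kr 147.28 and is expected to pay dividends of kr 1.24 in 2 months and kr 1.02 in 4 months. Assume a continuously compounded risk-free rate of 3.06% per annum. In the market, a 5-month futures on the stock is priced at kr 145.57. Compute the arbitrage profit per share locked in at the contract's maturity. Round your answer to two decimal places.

PV(dividends) I = 1.24·e^(−0.0306·2/12) + 1.02·e^(−0.0306·4/12) = 2.2433
Fair futures F* = (S − I)·e^(rT) = (147.28 − 2.2433)·e^0.012750 = 145.0367 × 1.012832 = 146.8978
Market kr 145.57 < fair 146.8978: forward underpriced → reverse cash-and-carry (short the stock, invest proceeds at r, pay the dividends, go long the forward).
Profit at T = |F_mkt − F*| = |145.57 − 146.8978| = kr 1.33 per share

kr 1.33 per share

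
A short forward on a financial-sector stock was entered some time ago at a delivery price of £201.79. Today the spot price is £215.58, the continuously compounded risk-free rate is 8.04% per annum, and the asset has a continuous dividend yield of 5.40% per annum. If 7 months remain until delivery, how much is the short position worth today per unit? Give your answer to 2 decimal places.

Current fair forward for the remaining 7 months: F = S·e^((r − q)·T), (r − q) = 0.0804 − 0.0540 = 0.0264
F = 215.58 · e^(0.0264 × 7/12) = 215.58 × 1.015519 = 218.9256
Value of long forward = (F − K)·e^(−rT) = (218.9256 − 201.79) · e^(−0.0804·7/12)
= 17.1356 × 0.954183 = 16.35
Short position value = −(long value) = -£16.35

-£16.35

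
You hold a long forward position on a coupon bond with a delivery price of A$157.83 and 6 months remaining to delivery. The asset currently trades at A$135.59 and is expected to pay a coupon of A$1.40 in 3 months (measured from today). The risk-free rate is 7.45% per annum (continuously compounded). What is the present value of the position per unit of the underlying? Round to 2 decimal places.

-A$17.84

PV(remaining coupons) I = 1.40·e^(−0.0745·3/12) = 1.3742
Current forward F = (S − I)·e^(rT) = (135.59 − 1.3742)·e^(0.0745·6/12) = 134.2158 × 1.037952 = 139.3096
Value (long) = (F − K)·e^(−rT) = (139.3096 − 157.83) × 0.963435 = -17.8432
Value = -A$17.84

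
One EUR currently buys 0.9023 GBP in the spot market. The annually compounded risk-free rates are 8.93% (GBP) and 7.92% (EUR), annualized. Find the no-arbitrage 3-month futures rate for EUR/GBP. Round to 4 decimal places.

0.9044

By covered interest parity, F = S · (1+r_GBP)^T / (1+r_EUR)^T
= 0.9023 × 1.021614 / 1.019238 = 0.9023 × 1.002331
F = 0.9044 GBP per EUR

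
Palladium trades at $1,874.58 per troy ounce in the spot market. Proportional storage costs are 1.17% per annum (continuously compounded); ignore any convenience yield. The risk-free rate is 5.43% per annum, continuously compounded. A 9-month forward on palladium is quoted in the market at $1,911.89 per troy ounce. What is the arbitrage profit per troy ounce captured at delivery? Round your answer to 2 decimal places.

Fair forward: F* = S·e^(carry·T), with carry = (r + u) = 0.0543 + 0.0117 = 0.0660
F* = 1874.58 · e^(0.0660 × 9/12) = 1874.58 · e^0.04950000 = 1874.58 × 1.05074559 = $1969.7067
Market $1911.89 < fair $1969.7067: forward underpriced → reverse cash-and-carry (short spot, go long the forward).
At maturity, profit = |F_mkt − F*| = |1911.89 − 1969.7067| = $57.82 per troy ounce

$57.82 per troy ounce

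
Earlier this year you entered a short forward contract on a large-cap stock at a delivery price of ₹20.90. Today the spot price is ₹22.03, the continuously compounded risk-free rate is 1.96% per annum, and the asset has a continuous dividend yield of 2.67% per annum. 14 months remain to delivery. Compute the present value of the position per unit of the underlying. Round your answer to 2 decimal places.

Current fair forward for the remaining 14 months: F = S·e^((r − q)·T), (r − q) = 0.0196 − 0.0267 = -0.0071
F = 22.03 · e^(-0.0071 × 14/12) = 22.03 × 0.991751 = 21.8483
Value of long forward = (F − K)·e^(−rT) = (21.8483 − 20.90) · e^(−0.0196·14/12)
= 0.9483 × 0.977393 = 0.93
Short position value = −(long value) = -₹0.93

-₹0.93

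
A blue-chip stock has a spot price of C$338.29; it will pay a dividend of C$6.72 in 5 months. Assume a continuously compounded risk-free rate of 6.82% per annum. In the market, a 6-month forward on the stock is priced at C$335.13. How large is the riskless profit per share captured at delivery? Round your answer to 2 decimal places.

C$8.14 per share

PV(dividends) I = 6.72·e^(−0.0682·5/12) = 6.5317
Fair forward F* = (S − I)·e^(rT) = (338.29 − 6.5317)·e^0.034100 = 331.7583 × 1.034688 = 343.2663
Market C$335.13 < fair 343.2663: forward underpriced → reverse cash-and-carry (short the stock, invest proceeds at r, pay the dividends, go long the forward).
Profit at T = |F_mkt − F*| = |335.13 − 343.2663| = C$8.14 per share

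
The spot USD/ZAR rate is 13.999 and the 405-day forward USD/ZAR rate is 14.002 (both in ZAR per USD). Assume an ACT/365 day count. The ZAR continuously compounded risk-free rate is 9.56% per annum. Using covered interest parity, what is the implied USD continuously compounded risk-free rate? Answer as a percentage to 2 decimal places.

F = S·e^((r_ZAR − r_USD)T) ⇒ r_USD = r_ZAR − ln(F/S)/T
ln(14.002/13.999) = 0.000214; /(405/365) = 0.000193
r_USD = 0.0956 − 0.000193 = 0.095407
r_USD = 9.54%

9.54%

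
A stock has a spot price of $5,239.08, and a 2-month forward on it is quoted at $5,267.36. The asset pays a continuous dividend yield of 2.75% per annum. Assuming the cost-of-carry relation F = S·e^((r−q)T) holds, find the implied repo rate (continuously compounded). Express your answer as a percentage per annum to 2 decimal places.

5.98%

From F = S·e^((r−q)T): (r − q) = ln(F/S)/T
ln(5267.36/5239.08) = ln(1.005398) = 0.005383
(r − q) = 0.005383 / (2/12) = 0.032298
r = ln(F/S)/T + q = 0.032298 + 0.0275 = 0.059798
r = 5.98%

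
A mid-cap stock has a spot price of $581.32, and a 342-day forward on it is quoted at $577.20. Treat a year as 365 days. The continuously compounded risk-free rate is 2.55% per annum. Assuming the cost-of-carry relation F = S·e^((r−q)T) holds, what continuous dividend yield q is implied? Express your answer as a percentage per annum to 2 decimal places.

From F = S·e^((r−q)T): (r − q) = ln(F/S)/T
ln(577.20/581.32) = ln(0.992913) = -0.007112
(r − q) = -0.007112 / (342/365) = -0.007590
q = r − ln(F/S)/T = 0.0255 + 0.007590 = 0.033090
q = 3.31%

3.31%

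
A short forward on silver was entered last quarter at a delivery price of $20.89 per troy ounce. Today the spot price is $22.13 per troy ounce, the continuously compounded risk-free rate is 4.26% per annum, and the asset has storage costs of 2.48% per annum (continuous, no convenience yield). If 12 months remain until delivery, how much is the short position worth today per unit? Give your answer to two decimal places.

-$2.67 per troy ounce

Current fair forward for the remaining 12 months: F = S·e^((r + u)·T), (r + u) = 0.0426 + 0.0248 = 0.0674
F = 22.13 · e^(0.0674 × 12/12) = 22.13 × 1.069723 = 23.6730
Value of long forward = (F − K)·e^(−rT) = (23.6730 − 20.89) · e^(−0.0426·12/12)
= 2.7830 × 0.958295 = 2.67
Short position value = −(long value) = -$2.67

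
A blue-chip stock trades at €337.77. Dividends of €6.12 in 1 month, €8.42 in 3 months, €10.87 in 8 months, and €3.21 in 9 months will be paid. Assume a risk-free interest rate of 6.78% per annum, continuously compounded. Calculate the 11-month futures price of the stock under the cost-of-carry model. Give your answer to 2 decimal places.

PV(dividends) I = 6.12·e^(−0.0678·1/12) + 8.42·e^(−0.0678·3/12) + 10.87·e^(−0.0678·8/12) + 3.21·e^(−0.0678·9/12)
I = 6.0855 + 8.2785 + 10.3896 + 3.0509 = 27.8045
F = (S − I)·e^(rT) = (337.77 − 27.8045) · e^(0.0678·11/12)
= 309.9655 · e^0.062150 = 309.9655 × 1.064122 = €329.84

€329.84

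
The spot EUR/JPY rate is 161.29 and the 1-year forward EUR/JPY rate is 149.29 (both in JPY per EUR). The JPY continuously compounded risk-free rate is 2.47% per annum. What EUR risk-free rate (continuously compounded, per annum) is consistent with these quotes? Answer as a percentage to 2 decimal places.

10.20%

F = S·e^((r_JPY − r_EUR)T) ⇒ r_EUR = r_JPY − ln(F/S)/T
ln(149.29/161.29) = -0.077313; /(1) = -0.077313
r_EUR = 0.0247 + 0.077313 = 0.102013
r_EUR = 10.20%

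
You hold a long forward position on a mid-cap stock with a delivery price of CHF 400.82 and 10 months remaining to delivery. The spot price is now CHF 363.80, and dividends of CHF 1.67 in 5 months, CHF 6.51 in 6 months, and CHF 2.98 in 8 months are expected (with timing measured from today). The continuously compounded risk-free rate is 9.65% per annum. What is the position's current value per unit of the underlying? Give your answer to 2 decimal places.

-CHF 16.65

PV(remaining dividends) I = 1.67·e^(−0.0965·5/12) + 6.51·e^(−0.0965·6/12) + 2.98·e^(−0.0965·8/12) = 10.6019
Current forward F = (S − I)·e^(rT) = (363.80 − 10.6019)·e^(0.0965·10/12) = 353.1981 × 1.083739 = 382.7746
Value (long) = (F − K)·e^(−rT) = (382.7746 − 400.82) × 0.922732 = -16.6511
Value = -CHF 16.65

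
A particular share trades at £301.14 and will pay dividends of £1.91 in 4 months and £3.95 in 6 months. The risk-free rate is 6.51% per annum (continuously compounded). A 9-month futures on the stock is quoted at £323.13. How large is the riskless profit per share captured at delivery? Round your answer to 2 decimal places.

PV(dividends) I = 1.91·e^(−0.0651·4/12) + 3.95·e^(−0.0651·6/12) = 5.6925
Fair futures F* = (S − I)·e^(rT) = (301.14 − 5.6925)·e^0.048825 = 295.4475 × 1.050037 = 310.2308
Market £323.13 > fair 310.2308: forward overpriced → cash-and-carry (borrow at r, buy the stock and collect the dividends, short the forward).
Profit at T = |F_mkt − F*| = |323.13 − 310.2308| = £12.90 per share

£12.90 per share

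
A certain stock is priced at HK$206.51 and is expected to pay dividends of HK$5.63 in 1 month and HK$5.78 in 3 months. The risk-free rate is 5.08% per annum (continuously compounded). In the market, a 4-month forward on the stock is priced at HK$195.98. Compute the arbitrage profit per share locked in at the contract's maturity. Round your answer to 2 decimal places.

HK$2.55 per share

PV(dividends) I = 5.63·e^(−0.0508·1/12) + 5.78·e^(−0.0508·3/12) = 11.3133
Fair forward F* = (S − I)·e^(rT) = (206.51 − 11.3133)·e^0.016933 = 195.1967 × 1.017077 = 198.5301
Market HK$195.98 < fair 198.5301: forward underpriced → reverse cash-and-carry (short the stock, invest proceeds at r, pay the dividends, go long the forward).
Profit at T = |F_mkt − F*| = |195.98 − 198.5301| = HK$2.55 per share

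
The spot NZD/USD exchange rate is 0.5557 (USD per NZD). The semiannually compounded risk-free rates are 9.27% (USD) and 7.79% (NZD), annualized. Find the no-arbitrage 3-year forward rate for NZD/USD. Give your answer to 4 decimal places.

0.5799

By covered interest parity, F = S · (1+r_USD/2)^(2T) / (1+r_NZD/2)^(2T)
= 0.5557 × 1.312387 / 1.257673 = 0.5557 × 1.043504
F = 0.5799 USD per NZD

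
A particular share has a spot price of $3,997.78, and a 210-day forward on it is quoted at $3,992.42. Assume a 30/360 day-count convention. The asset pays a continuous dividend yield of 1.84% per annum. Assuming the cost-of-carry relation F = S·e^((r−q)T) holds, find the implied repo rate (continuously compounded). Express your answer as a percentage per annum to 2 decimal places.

1.61%

From F = S·e^((r−q)T): (r − q) = ln(F/S)/T
ln(3992.42/3997.78) = ln(0.998659) = -0.001342
(r − q) = -0.001342 / (210/360) = -0.002301
r = ln(F/S)/T + q = -0.002301 + 0.0184 = 0.016099
r = 1.61%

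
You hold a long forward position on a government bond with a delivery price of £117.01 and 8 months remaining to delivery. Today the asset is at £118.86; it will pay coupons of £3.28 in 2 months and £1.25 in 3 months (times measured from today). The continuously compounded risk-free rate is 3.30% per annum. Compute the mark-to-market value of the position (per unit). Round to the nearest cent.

PV(remaining coupons) I = 3.28·e^(−0.0330·2/12) + 1.25·e^(−0.0330·3/12) = 4.5017
Current forward F = (S − I)·e^(rT) = (118.86 − 4.5017)·e^(0.0330·8/12) = 114.3583 × 1.022244 = 116.9021
Value (long) = (F − K)·e^(−rT) = (116.9021 − 117.01) × 0.978240 = -0.1056
Value = -£0.11

-£0.11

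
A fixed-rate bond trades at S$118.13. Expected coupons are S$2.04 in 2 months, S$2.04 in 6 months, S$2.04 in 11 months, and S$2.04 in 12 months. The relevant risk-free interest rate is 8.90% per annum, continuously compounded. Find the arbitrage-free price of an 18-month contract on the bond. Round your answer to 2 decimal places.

PV(coupons) I = 2.04·e^(−0.0890·2/12) + 2.04·e^(−0.0890·6/12) + 2.04·e^(−0.0890·11/12) + 2.04·e^(−0.0890·12/12)
I = 2.0100 + 1.9512 + 1.8802 + 1.8663 = 7.7077
F = (S − I)·e^(rT) = (118.13 − 7.7077) · e^(0.0890·18/12)
= 110.4223 · e^0.133500 = 110.4223 × 1.142821 = S$126.19

S$126.19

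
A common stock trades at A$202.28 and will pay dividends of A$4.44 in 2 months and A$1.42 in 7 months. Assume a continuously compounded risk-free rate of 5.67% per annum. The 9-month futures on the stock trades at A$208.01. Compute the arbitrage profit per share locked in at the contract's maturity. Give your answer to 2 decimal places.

A$2.97 per share

PV(dividends) I = 4.44·e^(−0.0567·2/12) + 1.42·e^(−0.0567·7/12) = 5.7720
Fair futures F* = (S − I)·e^(rT) = (202.28 − 5.7720)·e^0.042525 = 196.5080 × 1.043442 = 205.0447
Market A$208.01 > fair 205.0447: forward overpriced → cash-and-carry (borrow at r, buy the stock and collect the dividends, short the forward).
Profit at T = |F_mkt − F*| = |208.01 − 205.0447| = A$2.97 per share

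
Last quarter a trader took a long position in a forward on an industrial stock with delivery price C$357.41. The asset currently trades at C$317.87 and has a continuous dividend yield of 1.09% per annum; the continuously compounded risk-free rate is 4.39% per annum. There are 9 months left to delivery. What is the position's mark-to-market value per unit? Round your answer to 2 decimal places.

Current fair forward for the remaining 9 months: F = S·e^((r − q)·T), (r − q) = 0.0439 − 0.0109 = 0.0330
F = 317.87 · e^(0.0330 × 9/12) = 317.87 × 1.025059 = 325.8355
Value of long forward = (F − K)·e^(−rT) = (325.8355 − 357.41) · e^(−0.0439·9/12)
= -31.5745 × 0.967611 = -30.55

-C$30.55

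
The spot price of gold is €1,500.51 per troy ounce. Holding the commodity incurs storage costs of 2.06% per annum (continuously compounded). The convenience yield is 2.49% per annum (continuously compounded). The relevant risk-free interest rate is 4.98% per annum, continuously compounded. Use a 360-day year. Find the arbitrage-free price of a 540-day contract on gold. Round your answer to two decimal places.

€1,606.50 per troy ounce

Net carry = r + u − y = 0.0498 + 0.0206 − 0.0249 = 0.0455
F = S·e^((r+u−y)T) = 1500.51 · e^(0.0455 × 540/360) = 1500.51 · e^0.06825000
= 1500.51 × 1.07063293 = €1,606.50 per troy ounce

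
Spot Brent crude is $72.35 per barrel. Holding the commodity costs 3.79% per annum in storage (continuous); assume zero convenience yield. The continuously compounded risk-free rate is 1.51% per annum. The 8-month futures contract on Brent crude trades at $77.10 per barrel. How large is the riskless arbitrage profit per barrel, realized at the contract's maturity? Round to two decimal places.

$2.15 per barrel

Fair futures: F* = S·e^(carry·T), with carry = (r + u) = 0.0151 + 0.0379 = 0.0530
F* = 72.35 · e^(0.0530 × 8/12) = 72.35 · e^0.035333 = 72.35 × 1.035965 = $74.9521
Market $77.10 > fair $74.9521: forward overpriced → cash-and-carry (buy spot, short the forward).
At maturity, profit = |F_mkt − F*| = |77.10 − 74.9521| = $2.15 per barrel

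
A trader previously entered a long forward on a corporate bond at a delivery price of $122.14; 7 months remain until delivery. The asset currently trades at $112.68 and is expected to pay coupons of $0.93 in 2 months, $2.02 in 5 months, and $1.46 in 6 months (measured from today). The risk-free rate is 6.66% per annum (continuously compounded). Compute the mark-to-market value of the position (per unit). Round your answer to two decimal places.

PV(remaining coupons) I = 0.93·e^(−0.0666·2/12) + 2.02·e^(−0.0666·5/12) + 1.46·e^(−0.0666·6/12) = 4.2966
Current forward F = (S − I)·e^(rT) = (112.68 − 4.2966)·e^(0.0666·7/12) = 108.3834 × 1.039615 = 112.6770
Value (long) = (F − K)·e^(−rT) = (112.6770 − 122.14) × 0.961895 = -9.1024
Value = -$9.10

-$9.10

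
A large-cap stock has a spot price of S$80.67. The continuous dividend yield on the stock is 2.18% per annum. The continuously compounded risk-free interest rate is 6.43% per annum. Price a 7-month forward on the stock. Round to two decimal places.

S$82.69

F = S·e^((r − q)T) = 80.67 · e^((0.0643 − 0.0218) × 7/12)
= 80.67 · e^0.024792 = 80.67 × 1.025102
F = S$82.69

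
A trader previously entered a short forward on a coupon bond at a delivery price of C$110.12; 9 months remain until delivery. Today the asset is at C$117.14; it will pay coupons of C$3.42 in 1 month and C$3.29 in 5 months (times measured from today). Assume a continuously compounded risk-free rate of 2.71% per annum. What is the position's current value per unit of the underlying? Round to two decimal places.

PV(remaining coupons) I = 3.42·e^(−0.0271·1/12) + 3.29·e^(−0.0271·5/12) = 6.6653
Current forward F = (S − I)·e^(rT) = (117.14 − 6.6653)·e^(0.0271·9/12) = 110.4747 × 1.020533 = 112.7431
Value (long) = (F − K)·e^(−rT) = (112.7431 − 110.12) × 0.979880 = 2.5703
Short position value = −(long value) = -C$2.57

-C$2.57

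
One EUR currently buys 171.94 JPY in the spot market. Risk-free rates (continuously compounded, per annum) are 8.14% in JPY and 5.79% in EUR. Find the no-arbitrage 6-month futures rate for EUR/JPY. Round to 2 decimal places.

173.97

F = S·e^((r_JPY − r_EUR)T) = 171.94 · e^((0.0814 − 0.0579) × 6/12)
= 171.94 · e^0.011750 = 171.94 × 1.011819
F = 173.97 JPY per EUR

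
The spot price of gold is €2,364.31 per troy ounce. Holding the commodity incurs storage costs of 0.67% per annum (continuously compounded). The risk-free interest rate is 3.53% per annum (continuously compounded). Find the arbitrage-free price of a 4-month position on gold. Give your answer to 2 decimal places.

€2,397.64 per troy ounce

Net carry = r + u − y = 0.0353 + 0.0067 − 0.0000 = 0.0420
F = S·e^((r+u−y)T) = 2364.31 · e^(0.0420 × 4/12) = 2364.31 · e^0.01400000
= 2364.31 × 1.01409846 = €2,397.64 per troy ounce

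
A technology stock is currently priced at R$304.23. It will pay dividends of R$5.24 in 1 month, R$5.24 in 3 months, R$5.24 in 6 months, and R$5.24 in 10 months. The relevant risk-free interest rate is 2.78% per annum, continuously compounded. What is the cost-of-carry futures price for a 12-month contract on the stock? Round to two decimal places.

R$291.50

PV(dividends) I = 5.24·e^(−0.0278·1/12) + 5.24·e^(−0.0278·3/12) + 5.24·e^(−0.0278·6/12) + 5.24·e^(−0.0278·10/12)
I = 5.2279 + 5.2037 + 5.1677 + 5.1200 = 20.7193
F = (S − I)·e^(rT) = (304.23 − 20.7193) · e^(0.0278·12/12)
= 283.5107 · e^0.027800 = 283.5107 × 1.028190 = R$291.50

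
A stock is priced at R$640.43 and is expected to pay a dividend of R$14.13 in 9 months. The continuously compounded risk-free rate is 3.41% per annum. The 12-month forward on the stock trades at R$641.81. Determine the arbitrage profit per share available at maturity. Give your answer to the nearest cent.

R$6.58 per share

PV(dividends) I = 14.13·e^(−0.0341·9/12) = 13.7732
Fair forward F* = (S − I)·e^(rT) = (640.43 − 13.7732)·e^0.034100 = 626.6568 × 1.034688 = 648.3943
Market R$641.81 < fair 648.3943: forward underpriced → reverse cash-and-carry (short the stock, invest proceeds at r, pay the dividends, go long the forward).
Profit at T = |F_mkt − F*| = |641.81 − 648.3943| = R$6.58 per share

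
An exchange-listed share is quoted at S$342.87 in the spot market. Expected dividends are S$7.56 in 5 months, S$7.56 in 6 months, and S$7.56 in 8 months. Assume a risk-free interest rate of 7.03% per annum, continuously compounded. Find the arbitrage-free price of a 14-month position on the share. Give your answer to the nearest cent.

PV(dividends) I = 7.56·e^(−0.0703·5/12) + 7.56·e^(−0.0703·6/12) + 7.56·e^(−0.0703·8/12)
I = 7.3418 + 7.2989 + 7.2139 = 21.8546
F = (S − I)·e^(rT) = (342.87 − 21.8546) · e^(0.0703·14/12)
= 321.0154 · e^0.082017 = 321.0154 × 1.085474 = S$348.45

S$348.45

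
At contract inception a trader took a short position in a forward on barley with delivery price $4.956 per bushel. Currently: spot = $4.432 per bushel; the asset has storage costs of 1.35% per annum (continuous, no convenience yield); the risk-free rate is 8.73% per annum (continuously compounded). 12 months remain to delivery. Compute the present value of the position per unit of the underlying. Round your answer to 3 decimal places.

$0.049 per bushel

Current fair forward for the remaining 12 months: F = S·e^((r + u)·T), (r + u) = 0.0873 + 0.0135 = 0.1008
F = 4.432 · e^(0.1008 × 12/12) = 4.432 × 1.106055 = 4.9020
Value of long forward = (F − K)·e^(−rT) = (4.9020 − 4.956) · e^(−0.0873·12/12)
= -0.0540 × 0.916402 = -0.049
Short position value = −(long value) = $0.049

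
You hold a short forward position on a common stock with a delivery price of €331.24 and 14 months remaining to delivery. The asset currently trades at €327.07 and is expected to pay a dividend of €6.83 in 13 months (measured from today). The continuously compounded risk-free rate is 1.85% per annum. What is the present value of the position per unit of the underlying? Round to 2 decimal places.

PV(remaining dividends) I = 6.83·e^(−0.0185·13/12) = 6.6945
Current forward F = (S − I)·e^(rT) = (327.07 − 6.6945)·e^(0.0185·14/12) = 320.3755 × 1.021818 = 327.3655
Value (long) = (F − K)·e^(−rT) = (327.3655 − 331.24) × 0.978648 = -3.7918
Short position value = −(long value) = €3.79

€3.79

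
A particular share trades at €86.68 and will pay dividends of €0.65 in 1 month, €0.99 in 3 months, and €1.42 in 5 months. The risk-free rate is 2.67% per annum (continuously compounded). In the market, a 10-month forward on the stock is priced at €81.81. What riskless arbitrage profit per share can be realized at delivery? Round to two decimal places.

€3.72 per share

PV(dividends) I = 0.65·e^(−0.0267·1/12) + 0.99·e^(−0.0267·3/12) + 1.42·e^(−0.0267·5/12) = 3.0363
Fair forward F* = (S − I)·e^(rT) = (86.68 − 3.0363)·e^0.022250 = 83.6437 × 1.022499 = 85.5256
Market €81.81 < fair 85.5256: forward underpriced → reverse cash-and-carry (short the stock, invest proceeds at r, pay the dividends, go long the forward).
Profit at T = |F_mkt − F*| = |81.81 − 85.5256| = €3.72 per share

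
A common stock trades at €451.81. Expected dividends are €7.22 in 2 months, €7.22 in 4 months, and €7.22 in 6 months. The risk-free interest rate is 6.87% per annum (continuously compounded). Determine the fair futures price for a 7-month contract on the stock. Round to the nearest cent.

PV(dividends) I = 7.22·e^(−0.0687·2/12) + 7.22·e^(−0.0687·4/12) + 7.22·e^(−0.0687·6/12)
I = 7.1378 + 7.0565 + 6.9762 = 21.1705
F = (S − I)·e^(rT) = (451.81 − 21.1705) · e^(0.0687·7/12)
= 430.6395 · e^0.040075 = 430.6395 × 1.040889 = €448.25

€448.25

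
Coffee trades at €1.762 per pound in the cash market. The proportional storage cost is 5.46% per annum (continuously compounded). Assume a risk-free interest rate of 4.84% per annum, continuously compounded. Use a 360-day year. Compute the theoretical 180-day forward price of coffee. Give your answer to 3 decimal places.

€1.855 per pound

Net carry = r + u − y = 0.0484 + 0.0546 − 0.0000 = 0.1030
F = S·e^((r+u−y)T) = 1.762 · e^(0.1030 × 180/360) = 1.762 · e^0.051500
= 1.762 × 1.052849 = €1.855 per pound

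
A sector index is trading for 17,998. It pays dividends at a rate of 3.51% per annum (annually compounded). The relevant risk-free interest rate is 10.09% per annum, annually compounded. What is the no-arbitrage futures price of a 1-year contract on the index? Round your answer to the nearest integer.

F = S · (1+r)^T / (1+q)^T
= 17998 × 1.100900 / 1.035100 = 17998 × 1.063569
F = 19,142

19,142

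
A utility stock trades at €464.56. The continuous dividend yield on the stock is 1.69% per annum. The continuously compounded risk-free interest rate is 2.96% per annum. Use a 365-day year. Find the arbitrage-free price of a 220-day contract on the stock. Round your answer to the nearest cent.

F = S·e^((r − q)T) = 464.56 · e^((0.0296 − 0.0169) × 220/365)
= 464.56 · e^0.007655 = 464.56 × 1.007684
F = €468.13

€468.13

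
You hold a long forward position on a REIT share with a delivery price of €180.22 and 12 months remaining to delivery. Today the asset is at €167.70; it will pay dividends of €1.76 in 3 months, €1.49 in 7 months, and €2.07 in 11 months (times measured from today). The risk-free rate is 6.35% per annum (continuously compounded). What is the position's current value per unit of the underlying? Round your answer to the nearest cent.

-€6.55

PV(remaining dividends) I = 1.76·e^(−0.0635·3/12) + 1.49·e^(−0.0635·7/12) + 2.07·e^(−0.0635·11/12) = 5.1210
Current forward F = (S − I)·e^(rT) = (167.70 − 5.1210)·e^(0.0635·12/12) = 162.5790 × 1.065559 = 173.2375
Value (long) = (F − K)·e^(−rT) = (173.2375 − 180.22) × 0.938474 = -6.5529
Value = -€6.55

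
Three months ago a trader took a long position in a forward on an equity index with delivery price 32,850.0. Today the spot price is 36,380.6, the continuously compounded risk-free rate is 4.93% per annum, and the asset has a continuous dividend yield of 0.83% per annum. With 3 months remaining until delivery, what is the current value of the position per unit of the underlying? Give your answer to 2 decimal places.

Current fair forward for the remaining 3 months: F = S·e^((r − q)·T), (r − q) = 0.0493 − 0.0083 = 0.0410
F = 36380.6 · e^(0.0410 × 3/12) = 36380.6 × 1.01030271 = 36755.4188
Value of long forward = (F − K)·e^(−rT) = (36755.4188 − 32850.0) · e^(−0.0493·3/12)
= 3905.4188 × 0.98775064 = 3857.58

3857.58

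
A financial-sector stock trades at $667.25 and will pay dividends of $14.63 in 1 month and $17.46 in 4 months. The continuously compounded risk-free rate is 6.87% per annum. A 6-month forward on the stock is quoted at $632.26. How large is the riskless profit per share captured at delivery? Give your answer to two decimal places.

PV(dividends) I = 14.63·e^(−0.0687·1/12) + 17.46·e^(−0.0687·4/12) = 31.6112
Fair forward F* = (S − I)·e^(rT) = (667.25 − 31.6112)·e^0.034350 = 635.6388 × 1.034947 = 657.8525
Market $632.26 < fair 657.8525: forward underpriced → reverse cash-and-carry (short the stock, invest proceeds at r, pay the dividends, go long the forward).
Profit at T = |F_mkt − F*| = |632.26 − 657.8525| = $25.59 per share

$25.59 per share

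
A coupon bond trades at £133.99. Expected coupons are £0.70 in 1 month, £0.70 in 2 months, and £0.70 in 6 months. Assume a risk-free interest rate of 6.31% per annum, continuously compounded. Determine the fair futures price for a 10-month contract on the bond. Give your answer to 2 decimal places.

PV(coupons) I = 0.70·e^(−0.0631·1/12) + 0.70·e^(−0.0631·2/12) + 0.70·e^(−0.0631·6/12)
I = 0.6963 + 0.6927 + 0.6783 = 2.0673
F = (S − I)·e^(rT) = (133.99 − 2.0673) · e^(0.0631·10/12)
= 131.9227 · e^0.052583 = 131.9227 × 1.053990 = £139.05

£139.05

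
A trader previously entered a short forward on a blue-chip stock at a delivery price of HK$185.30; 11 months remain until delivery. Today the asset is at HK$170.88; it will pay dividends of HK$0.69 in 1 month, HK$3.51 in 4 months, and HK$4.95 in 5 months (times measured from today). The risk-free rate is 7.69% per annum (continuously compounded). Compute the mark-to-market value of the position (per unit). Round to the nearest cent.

PV(remaining dividends) I = 0.69·e^(−0.0769·1/12) + 3.51·e^(−0.0769·4/12) + 4.95·e^(−0.0769·5/12) = 8.9007
Current forward F = (S − I)·e^(rT) = (170.88 − 8.9007)·e^(0.0769·11/12) = 161.9793 × 1.073036 = 173.8096
Value (long) = (F − K)·e^(−rT) = (173.8096 − 185.30) × 0.931936 = -10.7083
Short position value = −(long value) = HK$10.71

HK$10.71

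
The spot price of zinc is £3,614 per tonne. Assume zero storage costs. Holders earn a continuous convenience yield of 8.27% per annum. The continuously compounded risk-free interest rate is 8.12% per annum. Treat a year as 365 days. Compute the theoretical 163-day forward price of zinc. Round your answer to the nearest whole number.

£3,612 per tonne

Net carry = r + u − y = 0.0812 + 0.0000 − 0.0827 = -0.0015
F = S·e^((r+u−y)T) = 3614 · e^(-0.0015 × 163/365) = 3614 · e^-0.000670
= 3614 × 0.999330 = £3,612 per tonne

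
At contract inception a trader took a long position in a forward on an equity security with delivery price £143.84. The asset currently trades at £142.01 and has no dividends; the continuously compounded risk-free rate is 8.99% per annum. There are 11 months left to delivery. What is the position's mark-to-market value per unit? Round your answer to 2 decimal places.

Current fair forward for the remaining 11 months: F = S·e^(r·T), r = 0.0899
F = 142.01 · e^(0.0899 × 11/12) = 142.01 × 1.085899 = 154.2085
Value of long forward = (F − K)·e^(−rT) = (154.2085 − 143.84) · e^(−0.0899·11/12)
= 10.3685 × 0.920896 = 9.55

£9.55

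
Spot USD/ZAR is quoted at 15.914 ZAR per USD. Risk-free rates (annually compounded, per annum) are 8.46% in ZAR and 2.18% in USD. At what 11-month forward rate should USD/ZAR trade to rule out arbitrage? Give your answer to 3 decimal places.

16.808

By covered interest parity, F = S · (1+r_ZAR)^T / (1+r_USD)^T
= 15.914 × 1.077285 / 1.019965 = 15.914 × 1.056198
F = 16.808 ZAR per USD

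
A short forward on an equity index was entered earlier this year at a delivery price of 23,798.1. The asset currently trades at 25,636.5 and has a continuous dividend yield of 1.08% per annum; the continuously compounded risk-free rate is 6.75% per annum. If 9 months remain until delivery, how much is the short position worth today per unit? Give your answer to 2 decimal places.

Current fair forward for the remaining 9 months: F = S·e^((r − q)·T), (r − q) = 0.0675 − 0.0108 = 0.0567
F = 25636.5 · e^(0.0567 × 9/12) = 25636.5 × 1.04344214 = 26750.2044
Value of long forward = (F − K)·e^(−rT) = (26750.2044 − 23798.1) · e^(−0.0675·9/12)
= 2952.1044 × 0.95063509 = 2806.37
Short position value = −(long value) = -2806.37

-2806.37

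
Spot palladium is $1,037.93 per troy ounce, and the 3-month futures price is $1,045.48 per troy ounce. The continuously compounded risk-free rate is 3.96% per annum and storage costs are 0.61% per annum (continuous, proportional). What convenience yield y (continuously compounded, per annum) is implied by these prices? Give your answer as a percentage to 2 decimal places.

F = S·e^((r+u−y)T) ⇒ (r+u−y) = ln(F/S)/T
ln(1045.48/1037.93) = 0.007248; /T ⇒ 0.028992
y = r + u − ln(F/S)/T = 0.0396 + 0.0061 − 0.028992 = 0.016708
y = 1.67%

1.67%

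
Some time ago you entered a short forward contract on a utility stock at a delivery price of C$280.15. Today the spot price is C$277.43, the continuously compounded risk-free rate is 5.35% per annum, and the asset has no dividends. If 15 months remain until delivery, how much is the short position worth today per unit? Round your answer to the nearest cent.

Current fair forward for the remaining 15 months: F = S·e^(r·T), r = 0.0535
F = 277.43 · e^(0.0535 × 15/12) = 277.43 × 1.069162 = 296.6176
Value of long forward = (F − K)·e^(−rT) = (296.6176 − 280.15) · e^(−0.0535·15/12)
= 16.4676 × 0.935312 = 15.40
Short position value = −(long value) = -C$15.40

-C$15.40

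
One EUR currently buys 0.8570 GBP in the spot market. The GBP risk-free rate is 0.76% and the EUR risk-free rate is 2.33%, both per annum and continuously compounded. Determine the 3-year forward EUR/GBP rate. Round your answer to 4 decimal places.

F = S·e^((r_GBP − r_EUR)T) = 0.8570 · e^((0.0076 − 0.0233) × 3)
= 0.8570 · e^-0.047100 = 0.8570 × 0.953992
F = 0.8176 GBP per EUR

0.8176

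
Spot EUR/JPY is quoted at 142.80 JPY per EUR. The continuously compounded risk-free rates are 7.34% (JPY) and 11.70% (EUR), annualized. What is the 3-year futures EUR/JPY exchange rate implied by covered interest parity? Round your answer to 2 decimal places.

F = S·e^((r_JPY − r_EUR)T) = 142.80 · e^((0.0734 − 0.1170) × 3)
= 142.80 · e^-0.130800 = 142.80 × 0.877393
F = 125.29 JPY per EUR

125.29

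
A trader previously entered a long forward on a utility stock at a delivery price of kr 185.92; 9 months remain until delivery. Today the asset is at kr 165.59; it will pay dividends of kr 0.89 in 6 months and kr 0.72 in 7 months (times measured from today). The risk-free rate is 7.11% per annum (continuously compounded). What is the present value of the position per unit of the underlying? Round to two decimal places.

PV(remaining dividends) I = 0.89·e^(−0.0711·6/12) + 0.72·e^(−0.0711·7/12) = 1.5497
Current forward F = (S − I)·e^(rT) = (165.59 − 1.5497)·e^(0.0711·9/12) = 164.0403 × 1.054772 = 173.0251
Value (long) = (F − K)·e^(−rT) = (173.0251 − 185.92) × 0.948072 = -12.2253
Value = -kr 12.23

-kr 12.23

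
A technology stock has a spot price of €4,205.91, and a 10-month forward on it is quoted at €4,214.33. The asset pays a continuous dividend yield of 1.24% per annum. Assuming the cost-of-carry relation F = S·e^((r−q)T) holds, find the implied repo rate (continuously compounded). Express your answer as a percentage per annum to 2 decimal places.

1.48%

From F = S·e^((r−q)T): (r − q) = ln(F/S)/T
ln(4214.33/4205.91) = ln(1.002002) = 0.002000
(r − q) = 0.002000 / (10/12) = 0.002400
r = ln(F/S)/T + q = 0.002400 + 0.0124 = 0.014800
r = 1.48%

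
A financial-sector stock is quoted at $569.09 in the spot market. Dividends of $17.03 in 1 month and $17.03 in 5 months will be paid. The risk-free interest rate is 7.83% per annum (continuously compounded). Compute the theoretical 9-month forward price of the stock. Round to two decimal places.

$568.09

PV(dividends) I = 17.03·e^(−0.0783·1/12) + 17.03·e^(−0.0783·5/12)
I = 16.9192 + 16.4834 = 33.4026
F = (S − I)·e^(rT) = (569.09 − 33.4026) · e^(0.0783·9/12)
= 535.6874 · e^0.058725 = 535.6874 × 1.060484 = $568.09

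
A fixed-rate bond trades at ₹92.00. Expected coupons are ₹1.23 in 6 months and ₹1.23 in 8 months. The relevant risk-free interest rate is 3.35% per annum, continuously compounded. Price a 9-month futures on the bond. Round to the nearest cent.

PV(coupons) I = 1.23·e^(−0.0335·6/12) + 1.23·e^(−0.0335·8/12)
I = 1.2096 + 1.2028 = 2.4124
F = (S − I)·e^(rT) = (92.00 − 2.4124) · e^(0.0335·9/12)
= 89.5876 · e^0.025125 = 89.5876 × 1.025443 = ₹91.87

₹91.87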